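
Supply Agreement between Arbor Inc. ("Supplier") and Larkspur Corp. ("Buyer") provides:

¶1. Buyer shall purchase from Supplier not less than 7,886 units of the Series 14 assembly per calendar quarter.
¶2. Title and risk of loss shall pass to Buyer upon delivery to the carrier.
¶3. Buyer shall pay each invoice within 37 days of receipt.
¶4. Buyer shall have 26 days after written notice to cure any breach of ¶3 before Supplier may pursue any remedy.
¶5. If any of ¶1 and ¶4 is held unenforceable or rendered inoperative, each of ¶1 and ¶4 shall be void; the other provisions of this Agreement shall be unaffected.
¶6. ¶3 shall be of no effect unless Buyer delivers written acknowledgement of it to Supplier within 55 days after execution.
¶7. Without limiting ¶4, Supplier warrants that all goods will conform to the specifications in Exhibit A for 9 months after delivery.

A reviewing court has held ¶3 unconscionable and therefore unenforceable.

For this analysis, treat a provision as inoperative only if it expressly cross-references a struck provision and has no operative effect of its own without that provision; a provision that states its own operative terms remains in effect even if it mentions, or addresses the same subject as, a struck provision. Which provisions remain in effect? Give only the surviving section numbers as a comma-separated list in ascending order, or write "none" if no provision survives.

¶3 is struck. ¶4 merely fixes the cure period for breach of ¶3; with ¶3 gone it has nothing to operate on and falls away. ¶6 merely fixes the acknowledgement condition for ¶3; with ¶3 gone it has nothing to operate on and falls away. Although ¶7 refers to ¶4, its operative terms do not depend on ¶4, so it remains in effect. ¶5 declares ¶1 and ¶4 mutually dependent; since one of them has fallen, all of them are of no effect. That brings down ¶1 as well. The remainder continues in force under ¶5. The provisions still in force are ¶2, ¶5, and ¶7.

2, 5, 7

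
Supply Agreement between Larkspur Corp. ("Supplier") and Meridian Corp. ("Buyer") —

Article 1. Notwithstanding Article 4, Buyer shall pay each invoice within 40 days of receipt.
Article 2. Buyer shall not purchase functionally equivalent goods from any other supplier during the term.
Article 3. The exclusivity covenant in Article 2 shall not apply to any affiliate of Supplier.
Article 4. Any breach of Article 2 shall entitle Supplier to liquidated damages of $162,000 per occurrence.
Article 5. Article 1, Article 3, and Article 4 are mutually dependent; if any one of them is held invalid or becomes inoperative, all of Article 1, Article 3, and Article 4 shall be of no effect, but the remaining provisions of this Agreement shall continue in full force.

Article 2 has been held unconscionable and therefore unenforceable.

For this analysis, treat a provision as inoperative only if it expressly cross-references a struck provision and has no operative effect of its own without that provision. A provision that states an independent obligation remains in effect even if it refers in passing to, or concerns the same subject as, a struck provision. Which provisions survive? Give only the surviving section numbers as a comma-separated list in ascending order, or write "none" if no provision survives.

Article 2 is struck. Article 3 does nothing except set the carve-out from the exclusivity covenant by reference to Article 2; with Article 2 gone it has no independent effect and is inoperative. Article 4 has no operative effect of its own apart from Article 2 and is therefore inoperative. Article 5 declares Article 1, Article 3, and Article 4 mutually dependent; since one of them has fallen, all of them are of no effect. That brings down Article 1 as well. The remainder continues in force under Article 5. Only Article 5 remains in effect.

5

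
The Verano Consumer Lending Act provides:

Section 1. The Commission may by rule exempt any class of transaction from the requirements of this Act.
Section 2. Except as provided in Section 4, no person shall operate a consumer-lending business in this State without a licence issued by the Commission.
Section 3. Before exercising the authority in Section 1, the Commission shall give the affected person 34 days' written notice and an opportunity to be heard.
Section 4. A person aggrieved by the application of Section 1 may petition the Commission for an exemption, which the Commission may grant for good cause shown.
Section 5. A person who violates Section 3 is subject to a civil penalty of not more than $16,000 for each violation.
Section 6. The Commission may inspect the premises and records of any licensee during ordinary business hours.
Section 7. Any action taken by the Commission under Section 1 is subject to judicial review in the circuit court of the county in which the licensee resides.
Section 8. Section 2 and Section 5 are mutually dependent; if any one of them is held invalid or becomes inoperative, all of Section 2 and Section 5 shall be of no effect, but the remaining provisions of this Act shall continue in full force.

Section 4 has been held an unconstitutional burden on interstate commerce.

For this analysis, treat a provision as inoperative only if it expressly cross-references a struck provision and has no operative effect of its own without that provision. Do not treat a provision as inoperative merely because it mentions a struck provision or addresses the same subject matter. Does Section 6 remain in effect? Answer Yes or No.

Section 4 is struck. Although Section 2 refers to Section 4, its operative terms do not depend on Section 4, so it remains in effect. No other provision's operative terms depend on Section 4. Section 8 ties Section 2 and Section 5 together, but none of those is affected here; the remaining provisions continue in force under Section 8. That leaves Section 1, Section 2, Section 3, Section 5, Section 6, Section 7, and Section 8 in effect. Section 6 is among the surviving provisions, so the answer is yes.

Yes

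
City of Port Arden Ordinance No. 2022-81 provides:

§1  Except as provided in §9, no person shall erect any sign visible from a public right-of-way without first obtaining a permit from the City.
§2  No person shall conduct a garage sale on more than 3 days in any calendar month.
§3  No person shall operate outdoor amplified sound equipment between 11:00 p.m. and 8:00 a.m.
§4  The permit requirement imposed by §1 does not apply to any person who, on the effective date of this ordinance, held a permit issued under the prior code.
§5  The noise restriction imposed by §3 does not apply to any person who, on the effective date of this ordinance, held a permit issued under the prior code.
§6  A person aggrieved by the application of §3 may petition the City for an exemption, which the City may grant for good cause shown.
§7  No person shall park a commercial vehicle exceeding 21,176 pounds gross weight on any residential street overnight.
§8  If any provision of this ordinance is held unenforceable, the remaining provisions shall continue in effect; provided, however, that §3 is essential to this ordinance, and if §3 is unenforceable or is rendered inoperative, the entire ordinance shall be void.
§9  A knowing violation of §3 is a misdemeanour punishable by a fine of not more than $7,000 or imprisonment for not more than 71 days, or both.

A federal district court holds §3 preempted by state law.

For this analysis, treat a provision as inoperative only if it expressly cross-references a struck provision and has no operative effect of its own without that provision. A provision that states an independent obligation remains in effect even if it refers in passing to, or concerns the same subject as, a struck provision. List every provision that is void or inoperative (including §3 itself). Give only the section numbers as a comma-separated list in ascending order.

1, 2, 3, 4, 5, 6, 7, 8, 9

§3 is struck. §5 merely fixes the grandfather exemption from §3; with §3 gone it has nothing to operate on and falls away. §6 merely fixes the exemption procedure for §3; with §3 gone it has nothing to operate on and falls away. §9 operates only by reference to §3, so it falls with §3. §8 makes §3 an essential term, and §3 is the provision held invalid; under §8, the entire ordinance is therefore void. No provision of the ordinance survives.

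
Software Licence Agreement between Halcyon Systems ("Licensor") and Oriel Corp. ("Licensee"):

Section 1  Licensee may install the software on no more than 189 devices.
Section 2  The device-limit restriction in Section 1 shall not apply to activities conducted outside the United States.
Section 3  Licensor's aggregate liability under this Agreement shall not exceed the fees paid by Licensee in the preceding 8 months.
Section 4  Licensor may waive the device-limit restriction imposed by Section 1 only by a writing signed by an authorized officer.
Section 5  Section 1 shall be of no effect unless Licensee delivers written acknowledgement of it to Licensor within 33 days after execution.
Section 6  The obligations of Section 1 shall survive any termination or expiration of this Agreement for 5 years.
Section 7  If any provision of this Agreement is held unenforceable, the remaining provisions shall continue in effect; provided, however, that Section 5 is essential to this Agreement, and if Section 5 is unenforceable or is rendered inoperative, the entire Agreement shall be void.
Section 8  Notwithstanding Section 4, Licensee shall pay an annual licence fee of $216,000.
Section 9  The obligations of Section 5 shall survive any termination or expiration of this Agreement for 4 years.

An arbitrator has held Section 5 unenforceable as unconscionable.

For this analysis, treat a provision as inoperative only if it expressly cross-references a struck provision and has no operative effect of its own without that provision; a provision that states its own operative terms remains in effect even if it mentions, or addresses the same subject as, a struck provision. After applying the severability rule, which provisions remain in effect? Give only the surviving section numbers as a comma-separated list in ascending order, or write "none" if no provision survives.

none

Section 5 is struck. Section 9 merely fixes the survival period for Section 5; with Section 5 gone it has nothing to operate on and falls away. Section 7 makes Section 5 an essential term, and Section 5 is the provision held invalid; under Section 7, the entire Agreement is therefore void. No provision of the Agreement survives.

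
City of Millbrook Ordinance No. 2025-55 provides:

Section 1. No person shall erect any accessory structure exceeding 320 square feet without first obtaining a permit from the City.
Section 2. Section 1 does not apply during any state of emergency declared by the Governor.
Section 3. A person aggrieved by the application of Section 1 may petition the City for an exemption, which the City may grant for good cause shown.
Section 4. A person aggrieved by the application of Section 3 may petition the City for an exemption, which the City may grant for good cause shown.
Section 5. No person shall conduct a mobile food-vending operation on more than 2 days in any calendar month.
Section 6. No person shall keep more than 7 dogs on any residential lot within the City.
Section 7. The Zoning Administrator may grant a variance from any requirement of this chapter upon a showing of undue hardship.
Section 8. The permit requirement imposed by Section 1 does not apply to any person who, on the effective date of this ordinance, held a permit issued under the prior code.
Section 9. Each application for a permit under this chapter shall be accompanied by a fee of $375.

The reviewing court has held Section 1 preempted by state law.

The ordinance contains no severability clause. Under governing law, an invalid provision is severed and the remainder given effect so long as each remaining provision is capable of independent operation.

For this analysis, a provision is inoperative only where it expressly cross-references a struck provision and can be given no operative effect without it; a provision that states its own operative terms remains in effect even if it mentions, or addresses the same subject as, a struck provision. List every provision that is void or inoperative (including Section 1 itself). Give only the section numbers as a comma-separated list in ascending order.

1, 2, 3, 4, 8

Section 1 is struck. Section 2 operates only by reference to Section 1, so it falls with Section 1. Section 3 operates only by reference to Section 1, so it falls with Section 1. Section 8 operates only by reference to Section 1, so it falls with Section 1. Section 4 operates only by reference to Section 3, so it falls with Section 3. Under the stated default rule, only provisions that cannot operate independently fall away; the rest are enforced. Section 5, Section 6, Section 7, and Section 9 remain in effect.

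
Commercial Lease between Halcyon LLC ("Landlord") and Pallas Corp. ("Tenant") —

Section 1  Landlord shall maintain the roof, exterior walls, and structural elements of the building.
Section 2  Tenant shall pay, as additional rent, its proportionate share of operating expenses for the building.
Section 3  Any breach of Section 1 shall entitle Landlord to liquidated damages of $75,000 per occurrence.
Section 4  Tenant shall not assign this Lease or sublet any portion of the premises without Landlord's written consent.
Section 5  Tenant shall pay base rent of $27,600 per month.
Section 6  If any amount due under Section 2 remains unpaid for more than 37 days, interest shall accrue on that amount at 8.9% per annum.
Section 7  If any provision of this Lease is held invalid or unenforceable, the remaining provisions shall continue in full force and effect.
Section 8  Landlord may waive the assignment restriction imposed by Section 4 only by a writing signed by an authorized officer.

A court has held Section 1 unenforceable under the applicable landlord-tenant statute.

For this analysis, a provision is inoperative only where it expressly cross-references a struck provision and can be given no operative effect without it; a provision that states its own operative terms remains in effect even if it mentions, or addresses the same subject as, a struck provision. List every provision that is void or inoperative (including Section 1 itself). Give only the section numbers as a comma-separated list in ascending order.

1, 3

Section 1 is struck. Section 3 does nothing except set the liquidated-damages amount by reference to Section 1; with Section 1 gone it has no independent effect and is inoperative. Section 7 is a severability clause and preserves every provision that can still be given independent effect. Section 2, Section 4, Section 5, Section 6, Section 7, and Section 8 remain in effect.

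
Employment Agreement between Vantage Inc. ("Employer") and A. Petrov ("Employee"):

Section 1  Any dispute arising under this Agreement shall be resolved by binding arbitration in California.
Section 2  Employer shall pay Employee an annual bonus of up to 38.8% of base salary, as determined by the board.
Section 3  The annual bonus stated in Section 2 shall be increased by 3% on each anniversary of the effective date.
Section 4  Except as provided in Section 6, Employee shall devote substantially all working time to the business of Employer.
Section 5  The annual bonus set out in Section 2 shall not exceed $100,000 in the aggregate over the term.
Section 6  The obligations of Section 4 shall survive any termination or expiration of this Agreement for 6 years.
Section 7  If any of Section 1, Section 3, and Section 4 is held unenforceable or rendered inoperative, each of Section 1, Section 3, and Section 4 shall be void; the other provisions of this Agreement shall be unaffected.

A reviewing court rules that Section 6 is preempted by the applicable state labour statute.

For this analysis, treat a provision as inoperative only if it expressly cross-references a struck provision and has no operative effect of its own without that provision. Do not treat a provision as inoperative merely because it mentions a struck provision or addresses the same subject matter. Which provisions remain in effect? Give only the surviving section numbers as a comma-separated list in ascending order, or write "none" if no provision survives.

Section 6 is struck. Although Section 4 refers to Section 6, its operative terms do not depend on Section 6, so it remains in effect. No other provision's operative terms depend on Section 6. Section 7 ties Section 1, Section 3, and Section 4 together, but none of those is affected here; the remaining provisions continue in force under Section 7. That leaves Section 1, Section 2, Section 3, Section 4, Section 5, and Section 7 in effect.

1, 2, 3, 4, 5, 7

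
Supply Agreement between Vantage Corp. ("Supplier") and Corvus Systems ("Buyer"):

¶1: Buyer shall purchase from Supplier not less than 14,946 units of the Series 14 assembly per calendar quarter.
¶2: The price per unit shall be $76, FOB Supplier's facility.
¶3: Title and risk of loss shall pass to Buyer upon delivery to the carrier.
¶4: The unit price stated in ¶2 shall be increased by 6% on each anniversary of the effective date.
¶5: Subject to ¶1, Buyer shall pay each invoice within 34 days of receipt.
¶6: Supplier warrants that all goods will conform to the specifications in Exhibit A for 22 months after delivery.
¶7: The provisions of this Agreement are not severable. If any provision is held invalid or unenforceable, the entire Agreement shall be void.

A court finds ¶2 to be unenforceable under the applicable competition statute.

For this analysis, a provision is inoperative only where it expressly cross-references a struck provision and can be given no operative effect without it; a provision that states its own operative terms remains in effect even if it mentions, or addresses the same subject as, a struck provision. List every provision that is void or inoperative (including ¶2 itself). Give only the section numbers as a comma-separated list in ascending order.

1, 2, 3, 4, 5, 6, 7

¶2 is struck. ¶4 has no operative effect of its own apart from ¶2 and is therefore inoperative. ¶7 provides that the Agreement is not severable, so the invalidity of any one provision voids the entire Agreement. No provision of the Agreement survives.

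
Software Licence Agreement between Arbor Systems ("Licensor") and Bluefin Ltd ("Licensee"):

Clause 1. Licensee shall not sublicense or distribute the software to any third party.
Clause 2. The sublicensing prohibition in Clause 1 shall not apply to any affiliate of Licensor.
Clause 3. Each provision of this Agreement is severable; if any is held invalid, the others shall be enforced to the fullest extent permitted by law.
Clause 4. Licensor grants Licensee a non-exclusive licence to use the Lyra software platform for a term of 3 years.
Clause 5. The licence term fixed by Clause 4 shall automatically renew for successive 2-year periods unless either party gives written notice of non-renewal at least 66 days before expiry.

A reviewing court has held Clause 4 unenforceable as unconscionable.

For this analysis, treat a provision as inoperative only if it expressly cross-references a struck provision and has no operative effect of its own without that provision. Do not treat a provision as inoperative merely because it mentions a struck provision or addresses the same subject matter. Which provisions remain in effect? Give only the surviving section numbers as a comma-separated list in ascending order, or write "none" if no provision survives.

1, 2, 3

Clause 4 is struck. The whole of Clause 5 is the renewal of the licence term, defined by reference to Clause 4, so Clause 5 cannot stand once Clause 4 is removed. Clause 3 is a severability clause and preserves every provision that can still be given independent effect. The provisions still in force are Clause 1, Clause 2, and Clause 3.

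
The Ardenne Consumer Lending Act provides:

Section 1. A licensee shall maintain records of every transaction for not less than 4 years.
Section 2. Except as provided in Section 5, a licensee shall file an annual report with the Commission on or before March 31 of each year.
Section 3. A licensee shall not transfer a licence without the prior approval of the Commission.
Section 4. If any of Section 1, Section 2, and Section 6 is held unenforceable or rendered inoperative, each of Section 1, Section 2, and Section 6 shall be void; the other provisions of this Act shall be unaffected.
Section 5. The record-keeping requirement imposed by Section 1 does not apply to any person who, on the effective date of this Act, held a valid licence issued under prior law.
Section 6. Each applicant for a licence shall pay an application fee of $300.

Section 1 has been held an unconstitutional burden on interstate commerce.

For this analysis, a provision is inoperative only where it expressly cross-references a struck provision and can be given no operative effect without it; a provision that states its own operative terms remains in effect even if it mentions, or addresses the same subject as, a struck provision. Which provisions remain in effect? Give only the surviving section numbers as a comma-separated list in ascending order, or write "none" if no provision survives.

3, 4

Section 1 is struck. Section 5 merely fixes the grandfather exemption from Section 1; with Section 1 gone it has nothing to operate on and falls away. Section 4 declares Section 1, Section 2, and Section 6 mutually dependent; since one of them has fallen, all of them are of no effect. That brings down Section 2 and Section 6 as well. The remainder continues in force under Section 4. The provisions still in force are Section 3 and Section 4.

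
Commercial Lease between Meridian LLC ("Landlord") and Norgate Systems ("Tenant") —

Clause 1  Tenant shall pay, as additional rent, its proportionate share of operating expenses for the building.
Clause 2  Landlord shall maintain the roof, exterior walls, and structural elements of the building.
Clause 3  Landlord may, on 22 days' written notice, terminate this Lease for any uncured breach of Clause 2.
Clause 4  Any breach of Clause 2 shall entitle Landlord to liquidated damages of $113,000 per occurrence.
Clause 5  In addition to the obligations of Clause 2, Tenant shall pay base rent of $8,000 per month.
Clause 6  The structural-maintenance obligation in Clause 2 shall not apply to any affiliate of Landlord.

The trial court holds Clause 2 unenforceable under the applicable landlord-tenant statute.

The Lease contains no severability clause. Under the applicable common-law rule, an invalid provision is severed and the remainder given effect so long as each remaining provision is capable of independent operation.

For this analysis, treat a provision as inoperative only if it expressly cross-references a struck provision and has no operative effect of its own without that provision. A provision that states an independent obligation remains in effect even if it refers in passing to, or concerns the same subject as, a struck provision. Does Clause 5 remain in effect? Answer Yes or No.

Yes

Clause 2 is struck. Clause 3 merely fixes the termination right for breach of Clause 2; with Clause 2 gone it has nothing to operate on and falls away. Clause 4 has no operative effect of its own apart from Clause 2 and is therefore inoperative. Clause 6 operates only by reference to Clause 2, so it falls with Clause 2. Although Clause 5 refers to Clause 2, its operative terms do not depend on Clause 2, so it remains in effect. With no severability clause, the stated default rule severs what cannot stand and enforces each remaining provision that can operate on its own. Clause 1 and Clause 5 remain in effect. Clause 5 is among the surviving provisions, so the answer is yes.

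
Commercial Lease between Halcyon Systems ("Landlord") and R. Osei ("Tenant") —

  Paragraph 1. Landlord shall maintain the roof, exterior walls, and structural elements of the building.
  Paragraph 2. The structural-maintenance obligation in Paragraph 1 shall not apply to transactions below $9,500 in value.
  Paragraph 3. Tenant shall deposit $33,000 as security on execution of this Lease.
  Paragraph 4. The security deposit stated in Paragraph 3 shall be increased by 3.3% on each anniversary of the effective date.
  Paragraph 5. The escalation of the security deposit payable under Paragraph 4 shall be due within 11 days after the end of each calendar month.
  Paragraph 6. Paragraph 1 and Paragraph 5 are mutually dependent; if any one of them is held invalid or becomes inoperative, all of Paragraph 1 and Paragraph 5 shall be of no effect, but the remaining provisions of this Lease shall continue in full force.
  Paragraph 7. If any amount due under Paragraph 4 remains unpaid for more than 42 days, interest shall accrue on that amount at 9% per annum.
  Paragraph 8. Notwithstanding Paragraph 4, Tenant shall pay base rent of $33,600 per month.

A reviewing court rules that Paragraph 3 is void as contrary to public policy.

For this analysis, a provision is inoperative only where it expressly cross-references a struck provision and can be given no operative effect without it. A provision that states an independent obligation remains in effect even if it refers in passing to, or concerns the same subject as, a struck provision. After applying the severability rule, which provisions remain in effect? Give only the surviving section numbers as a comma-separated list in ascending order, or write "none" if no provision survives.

6, 8

Paragraph 3 is struck. The whole of Paragraph 4 is the escalation of the security deposit, defined by reference to Paragraph 3, so Paragraph 4 cannot stand once Paragraph 3 is removed. Paragraph 5 operates only by reference to Paragraph 4, so it falls with Paragraph 4. Paragraph 7 has no operative effect of its own apart from Paragraph 4 and is therefore inoperative. Although Paragraph 8 refers to Paragraph 4, its operative terms do not depend on Paragraph 4, so it remains in effect. Paragraph 6 declares Paragraph 1 and Paragraph 5 mutually dependent; since one of them has fallen, all of them are of no effect. That brings down Paragraph 1 as well. Paragraph 2 in turn depends solely on a provision now struck and likewise falls. The remainder continues in force under Paragraph 6. That leaves Paragraph 6 and Paragraph 8 in effect.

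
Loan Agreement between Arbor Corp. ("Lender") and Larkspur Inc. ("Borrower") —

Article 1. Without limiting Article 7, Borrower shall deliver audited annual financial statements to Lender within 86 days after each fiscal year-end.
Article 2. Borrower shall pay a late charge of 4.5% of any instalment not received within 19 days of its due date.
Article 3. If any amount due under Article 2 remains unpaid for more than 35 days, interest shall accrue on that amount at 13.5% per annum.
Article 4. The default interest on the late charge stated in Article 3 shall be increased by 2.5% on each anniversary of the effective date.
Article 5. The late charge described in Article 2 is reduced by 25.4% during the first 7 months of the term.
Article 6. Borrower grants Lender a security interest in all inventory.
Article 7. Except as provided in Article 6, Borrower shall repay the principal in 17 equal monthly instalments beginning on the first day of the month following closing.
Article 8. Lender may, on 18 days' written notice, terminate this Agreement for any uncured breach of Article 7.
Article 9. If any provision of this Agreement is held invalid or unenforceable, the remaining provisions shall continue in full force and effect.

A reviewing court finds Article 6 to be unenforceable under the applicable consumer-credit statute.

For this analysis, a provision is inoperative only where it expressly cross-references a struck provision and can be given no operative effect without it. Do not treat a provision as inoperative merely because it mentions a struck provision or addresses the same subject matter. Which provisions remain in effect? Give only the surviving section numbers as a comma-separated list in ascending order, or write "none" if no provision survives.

Article 6 is struck. Although Article 7 refers to Article 6, its operative terms do not depend on Article 6, so it remains in effect. Nothing else in the Agreement is defined by reference to Article 6. Article 9 is a severability clause and preserves every provision that can still be given independent effect. The provisions still in force are Article 1, Article 2, Article 3, Article 4, Article 5, Article 7, Article 8, and Article 9.

1, 2, 3, 4, 5, 7, 8, 9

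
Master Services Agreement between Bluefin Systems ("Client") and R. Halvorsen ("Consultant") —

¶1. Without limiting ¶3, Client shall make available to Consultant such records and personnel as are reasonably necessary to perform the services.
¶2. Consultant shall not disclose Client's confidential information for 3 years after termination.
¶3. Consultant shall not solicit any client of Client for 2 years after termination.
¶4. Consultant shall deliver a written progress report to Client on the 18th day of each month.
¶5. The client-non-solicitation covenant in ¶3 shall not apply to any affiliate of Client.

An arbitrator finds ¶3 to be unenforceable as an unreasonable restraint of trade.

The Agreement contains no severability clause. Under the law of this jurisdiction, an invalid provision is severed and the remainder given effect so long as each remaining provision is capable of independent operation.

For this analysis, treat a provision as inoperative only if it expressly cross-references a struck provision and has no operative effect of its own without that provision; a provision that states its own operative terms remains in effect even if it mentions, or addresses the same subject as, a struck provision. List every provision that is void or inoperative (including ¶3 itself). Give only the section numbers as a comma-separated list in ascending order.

3, 5

¶3 is struck. ¶5 does nothing except set the carve-out from the client-non-solicitation covenant by reference to ¶3; with ¶3 gone it has no independent effect and is inoperative. Although ¶1 refers to ¶3, its operative terms do not depend on ¶3, so it remains in effect. Under the stated default rule, only provisions that cannot operate independently fall away; the rest are enforced. That leaves ¶1, ¶2, and ¶4 in effect.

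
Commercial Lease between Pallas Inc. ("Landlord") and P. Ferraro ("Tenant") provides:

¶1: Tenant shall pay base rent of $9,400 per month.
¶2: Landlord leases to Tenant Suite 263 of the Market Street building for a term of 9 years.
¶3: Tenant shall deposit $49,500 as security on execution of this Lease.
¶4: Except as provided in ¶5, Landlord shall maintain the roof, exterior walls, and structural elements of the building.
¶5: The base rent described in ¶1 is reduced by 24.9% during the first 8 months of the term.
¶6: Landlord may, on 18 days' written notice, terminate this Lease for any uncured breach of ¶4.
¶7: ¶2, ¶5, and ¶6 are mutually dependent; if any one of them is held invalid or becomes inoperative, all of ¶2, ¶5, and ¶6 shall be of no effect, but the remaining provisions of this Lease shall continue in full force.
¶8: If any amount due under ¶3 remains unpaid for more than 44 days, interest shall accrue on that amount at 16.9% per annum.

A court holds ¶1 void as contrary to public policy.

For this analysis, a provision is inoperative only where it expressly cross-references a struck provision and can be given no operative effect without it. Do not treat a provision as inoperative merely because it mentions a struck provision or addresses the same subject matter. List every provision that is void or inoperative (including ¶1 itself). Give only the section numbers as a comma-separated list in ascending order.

¶1 is struck. The whole of ¶5 is the introductory reduction to the base rent, defined by reference to ¶1, so ¶5 cannot stand once ¶1 is removed. ¶4 mentions ¶5 but its own obligation stands independently of ¶5, so ¶4 is not affected. ¶7 declares ¶2, ¶5, and ¶6 mutually dependent; since one of them has fallen, all of them are of no effect. That brings down ¶2 and ¶6 as well. The remainder continues in force under ¶7. That leaves ¶3, ¶4, ¶7, and ¶8 in effect.

1, 2, 5, 6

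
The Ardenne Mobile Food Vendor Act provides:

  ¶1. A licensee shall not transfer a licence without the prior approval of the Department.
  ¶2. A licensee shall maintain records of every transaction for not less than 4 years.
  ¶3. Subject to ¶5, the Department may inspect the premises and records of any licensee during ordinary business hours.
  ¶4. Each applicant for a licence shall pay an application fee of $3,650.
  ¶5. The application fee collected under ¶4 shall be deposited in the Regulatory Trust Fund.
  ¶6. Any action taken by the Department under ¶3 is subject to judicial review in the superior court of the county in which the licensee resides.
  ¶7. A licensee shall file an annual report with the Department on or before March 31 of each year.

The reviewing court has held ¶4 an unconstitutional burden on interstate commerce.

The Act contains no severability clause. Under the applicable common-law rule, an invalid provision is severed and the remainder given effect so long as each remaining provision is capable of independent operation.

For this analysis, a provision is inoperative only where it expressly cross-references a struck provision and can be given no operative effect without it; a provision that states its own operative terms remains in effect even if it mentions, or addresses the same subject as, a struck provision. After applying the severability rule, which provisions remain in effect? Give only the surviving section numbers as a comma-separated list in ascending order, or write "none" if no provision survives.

1, 2, 3, 6, 7

¶4 is struck. ¶5 operates only by reference to ¶4, so it falls with ¶4. ¶3 mentions ¶5 but its own obligation stands independently of ¶5, so ¶3 is not affected. Under the stated default rule, only provisions that cannot operate independently fall away; the rest are enforced. That leaves ¶1, ¶2, ¶3, ¶6, and ¶7 in effect.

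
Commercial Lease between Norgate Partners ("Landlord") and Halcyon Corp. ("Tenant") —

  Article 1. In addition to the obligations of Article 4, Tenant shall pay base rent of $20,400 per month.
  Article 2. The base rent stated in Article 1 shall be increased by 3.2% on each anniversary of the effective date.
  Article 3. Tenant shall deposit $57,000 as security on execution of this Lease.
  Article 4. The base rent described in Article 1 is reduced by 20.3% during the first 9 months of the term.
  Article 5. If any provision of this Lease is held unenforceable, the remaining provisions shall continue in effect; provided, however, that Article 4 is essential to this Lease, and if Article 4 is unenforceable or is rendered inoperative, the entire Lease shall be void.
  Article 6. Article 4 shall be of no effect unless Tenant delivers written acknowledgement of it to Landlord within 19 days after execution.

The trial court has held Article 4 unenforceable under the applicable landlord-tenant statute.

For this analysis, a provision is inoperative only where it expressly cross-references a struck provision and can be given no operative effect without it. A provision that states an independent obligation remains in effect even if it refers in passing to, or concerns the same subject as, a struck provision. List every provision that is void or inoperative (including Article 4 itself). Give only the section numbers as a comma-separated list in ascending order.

1, 2, 3, 4, 5, 6

Article 4 is struck. Article 6 merely fixes the acknowledgement condition for Article 4; with Article 4 gone it has nothing to operate on and falls away. Article 5 makes Article 4 an essential term, and Article 4 is the provision held invalid; under Article 5, the entire Lease is therefore void. No provision of the Lease survives.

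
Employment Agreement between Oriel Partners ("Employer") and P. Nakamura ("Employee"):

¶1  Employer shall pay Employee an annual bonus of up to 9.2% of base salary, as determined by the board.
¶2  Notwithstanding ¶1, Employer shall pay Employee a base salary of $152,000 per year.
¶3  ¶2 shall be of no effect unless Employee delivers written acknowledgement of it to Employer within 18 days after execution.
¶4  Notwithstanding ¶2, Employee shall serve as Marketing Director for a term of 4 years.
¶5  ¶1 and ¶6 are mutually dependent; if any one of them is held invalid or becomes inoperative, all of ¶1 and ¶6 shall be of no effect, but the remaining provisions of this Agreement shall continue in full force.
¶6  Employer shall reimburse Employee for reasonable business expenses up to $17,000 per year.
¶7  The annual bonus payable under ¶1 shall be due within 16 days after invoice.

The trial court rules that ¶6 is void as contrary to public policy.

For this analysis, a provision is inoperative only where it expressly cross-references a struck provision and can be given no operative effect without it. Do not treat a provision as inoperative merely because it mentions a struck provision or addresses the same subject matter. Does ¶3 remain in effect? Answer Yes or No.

Yes

¶6 is struck. ¶2 mentions ¶1 but its own obligation stands independently of ¶1, so ¶2 is not affected. No other provision's operative terms depend on ¶6. ¶5 declares ¶1 and ¶6 mutually dependent; since one of them has fallen, all of them are of no effect. That brings down ¶1 as well. ¶7 in turn depends solely on a provision now struck and likewise falls. The remainder continues in force under ¶5. The provisions still in force are ¶2, ¶3, ¶4, and ¶5. ¶3 is among the surviving provisions, so the answer is yes.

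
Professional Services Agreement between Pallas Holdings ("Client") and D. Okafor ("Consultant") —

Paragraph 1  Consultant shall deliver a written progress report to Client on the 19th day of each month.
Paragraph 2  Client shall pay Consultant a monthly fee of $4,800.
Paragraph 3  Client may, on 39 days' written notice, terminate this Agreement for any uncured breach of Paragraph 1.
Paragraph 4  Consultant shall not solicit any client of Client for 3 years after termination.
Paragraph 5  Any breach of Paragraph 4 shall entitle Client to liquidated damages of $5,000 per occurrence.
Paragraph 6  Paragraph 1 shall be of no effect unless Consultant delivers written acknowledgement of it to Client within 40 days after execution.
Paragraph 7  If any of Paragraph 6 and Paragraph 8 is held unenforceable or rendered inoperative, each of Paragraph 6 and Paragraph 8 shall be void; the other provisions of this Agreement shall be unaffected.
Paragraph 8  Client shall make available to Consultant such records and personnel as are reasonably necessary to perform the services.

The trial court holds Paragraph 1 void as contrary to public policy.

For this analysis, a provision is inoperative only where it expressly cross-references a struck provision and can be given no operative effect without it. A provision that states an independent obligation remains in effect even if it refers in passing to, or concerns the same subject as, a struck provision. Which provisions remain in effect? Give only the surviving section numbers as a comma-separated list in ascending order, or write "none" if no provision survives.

2, 4, 5, 7

Paragraph 1 is struck. Paragraph 3 operates only by reference to Paragraph 1, so it falls with Paragraph 1. Paragraph 6 operates only by reference to Paragraph 1, so it falls with Paragraph 1. Paragraph 7 declares Paragraph 6 and Paragraph 8 mutually dependent; since one of them has fallen, all of them are of no effect. That brings down Paragraph 8 as well. The remainder continues in force under Paragraph 7. That leaves Paragraph 2, Paragraph 4, Paragraph 5, and Paragraph 7 in effect.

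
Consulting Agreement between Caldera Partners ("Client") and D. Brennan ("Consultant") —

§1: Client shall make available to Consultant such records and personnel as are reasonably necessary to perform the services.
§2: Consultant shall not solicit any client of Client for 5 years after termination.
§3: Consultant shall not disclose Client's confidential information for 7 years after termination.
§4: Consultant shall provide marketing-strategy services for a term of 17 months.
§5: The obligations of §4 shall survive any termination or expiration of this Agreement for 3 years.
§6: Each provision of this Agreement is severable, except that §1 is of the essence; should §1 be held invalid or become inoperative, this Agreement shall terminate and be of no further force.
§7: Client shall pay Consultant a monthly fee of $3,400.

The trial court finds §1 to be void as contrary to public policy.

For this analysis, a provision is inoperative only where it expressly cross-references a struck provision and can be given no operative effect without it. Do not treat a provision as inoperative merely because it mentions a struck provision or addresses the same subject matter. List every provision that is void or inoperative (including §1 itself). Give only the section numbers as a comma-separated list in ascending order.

1, 2, 3, 4, 5, 6, 7

§1 is struck. Nothing else in the Agreement is defined by reference to §1. §6 makes §1 an essential term, and §1 is the provision held invalid; under §6, the entire Agreement is therefore void. No provision of the Agreement survives.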